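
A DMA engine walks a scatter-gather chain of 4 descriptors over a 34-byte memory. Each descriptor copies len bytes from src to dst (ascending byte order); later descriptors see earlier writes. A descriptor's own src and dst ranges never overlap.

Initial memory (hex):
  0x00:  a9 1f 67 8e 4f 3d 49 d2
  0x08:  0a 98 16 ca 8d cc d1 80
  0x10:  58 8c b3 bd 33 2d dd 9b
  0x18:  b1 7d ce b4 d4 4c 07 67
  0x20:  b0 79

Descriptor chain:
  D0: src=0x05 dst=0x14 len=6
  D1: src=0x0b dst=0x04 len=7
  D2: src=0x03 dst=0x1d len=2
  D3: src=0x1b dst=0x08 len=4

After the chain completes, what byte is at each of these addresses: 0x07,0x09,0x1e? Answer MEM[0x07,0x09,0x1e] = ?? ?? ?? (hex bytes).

MEM[0x07,0x09,0x1e] = d1 d4 ca

#0 dst[0x14+6] := {0x3d,0x49,0xd2,0x0a,0x98,0x16}
#1 dst[0x04+7] := {0xca,0x8d,0xcc,0xd1,0x80,0x58,0x8c}
#2 dst[0x1d+2] := {0x8e,0xca}
#3 dst[0x08+4] := {0xb4,0xd4,0x8e,0xca}
query mem[0x07]=0xd1, mem[0x09]=0xd4, mem[0x1e]=0xca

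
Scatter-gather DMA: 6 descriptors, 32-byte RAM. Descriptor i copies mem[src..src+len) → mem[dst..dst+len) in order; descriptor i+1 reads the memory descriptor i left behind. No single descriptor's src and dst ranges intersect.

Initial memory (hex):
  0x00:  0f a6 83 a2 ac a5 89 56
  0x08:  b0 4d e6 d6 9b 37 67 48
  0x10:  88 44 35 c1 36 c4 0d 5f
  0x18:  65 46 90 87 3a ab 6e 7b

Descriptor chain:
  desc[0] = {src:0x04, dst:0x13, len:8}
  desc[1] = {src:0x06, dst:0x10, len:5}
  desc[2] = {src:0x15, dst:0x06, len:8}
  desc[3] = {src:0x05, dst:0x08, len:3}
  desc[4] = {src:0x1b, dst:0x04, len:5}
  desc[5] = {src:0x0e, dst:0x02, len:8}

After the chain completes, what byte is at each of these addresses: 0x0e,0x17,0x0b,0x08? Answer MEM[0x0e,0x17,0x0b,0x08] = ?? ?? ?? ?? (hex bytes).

MEM[0x0e,0x17,0x0b,0x08] = 67 b0 d6 e6

#0 dst[0x13+8] := {0xac,0xa5,0x89,0x56,0xb0,0x4d,0xe6,0xd6}
#1 dst[0x10+5] := {0x89,0x56,0xb0,0x4d,0xe6}
#2 dst[0x06+8] := {0x89,0x56,0xb0,0x4d,0xe6,0xd6,0x87,0x3a}
#3 dst[0x08+3] := {0xa5,0x89,0x56}
#4 dst[0x04+5] := {0x87,0x3a,0xab,0x6e,0x7b}
#5 dst[0x02+8] := {0x67,0x48,0x89,0x56,0xb0,0x4d,0xe6,0x89}
query mem[0x0e]=0x67, mem[0x17]=0xb0, mem[0x0b]=0xd6, mem[0x08]=0xe6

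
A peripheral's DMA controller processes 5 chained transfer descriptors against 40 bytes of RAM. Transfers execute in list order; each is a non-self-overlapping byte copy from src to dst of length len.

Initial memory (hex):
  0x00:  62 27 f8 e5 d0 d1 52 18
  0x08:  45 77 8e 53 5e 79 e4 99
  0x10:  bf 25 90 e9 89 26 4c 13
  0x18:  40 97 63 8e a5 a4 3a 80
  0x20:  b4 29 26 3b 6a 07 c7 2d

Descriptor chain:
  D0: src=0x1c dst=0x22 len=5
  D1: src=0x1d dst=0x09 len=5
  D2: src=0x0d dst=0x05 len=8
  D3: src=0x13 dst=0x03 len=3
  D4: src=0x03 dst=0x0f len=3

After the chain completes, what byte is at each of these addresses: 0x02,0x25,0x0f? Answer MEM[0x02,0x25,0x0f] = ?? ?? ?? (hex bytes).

D0: mem[0x22..0x26] <- [a5 a4 3a 80 b4]
D1: mem[0x09..0x0d] <- [a4 3a 80 b4 29]
D2: mem[0x05..0x0c] <- [29 e4 99 bf 25 90 e9 89]
D3: mem[0x03..0x05] <- [e9 89 26]
D4: mem[0x0f..0x11] <- [e9 89 26]
query mem[0x02]=0xf8, mem[0x25]=0x80, mem[0x0f]=0xe9

MEM[0x02,0x25,0x0f] = f8 80 e9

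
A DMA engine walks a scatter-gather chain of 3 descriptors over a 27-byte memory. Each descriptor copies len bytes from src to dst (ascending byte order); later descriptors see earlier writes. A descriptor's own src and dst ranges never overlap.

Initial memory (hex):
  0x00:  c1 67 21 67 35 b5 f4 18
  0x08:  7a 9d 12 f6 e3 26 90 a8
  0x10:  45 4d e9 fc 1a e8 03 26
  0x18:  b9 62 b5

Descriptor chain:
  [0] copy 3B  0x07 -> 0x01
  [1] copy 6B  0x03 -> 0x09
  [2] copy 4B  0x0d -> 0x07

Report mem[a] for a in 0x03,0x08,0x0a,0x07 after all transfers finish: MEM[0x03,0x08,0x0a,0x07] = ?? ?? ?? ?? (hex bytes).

D0: mem[0x01..0x03] <- [18 7a 9d]
D1: mem[0x09..0x0e] <- [9d 35 b5 f4 18 7a]
D2: mem[0x07..0x0a] <- [18 7a a8 45]
query mem[0x03]=0x9d, mem[0x08]=0x7a, mem[0x0a]=0x45, mem[0x07]=0x18

MEM[0x03,0x08,0x0a,0x07] = 9d 7a 45 18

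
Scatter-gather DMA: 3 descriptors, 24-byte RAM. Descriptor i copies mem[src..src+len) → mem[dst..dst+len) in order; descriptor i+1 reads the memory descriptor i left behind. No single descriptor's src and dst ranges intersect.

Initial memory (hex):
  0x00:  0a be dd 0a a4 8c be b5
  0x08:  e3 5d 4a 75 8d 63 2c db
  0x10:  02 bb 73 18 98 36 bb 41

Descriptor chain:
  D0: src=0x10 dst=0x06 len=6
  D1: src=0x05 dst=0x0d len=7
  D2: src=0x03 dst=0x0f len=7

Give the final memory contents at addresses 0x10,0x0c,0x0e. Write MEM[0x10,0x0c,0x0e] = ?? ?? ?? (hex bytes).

[0] 0x10->0x06 len=6 : 02 bb 73 18 98 36
[1] 0x05->0x0d len=7 : 8c 02 bb 73 18 98 36
[2] 0x03->0x0f len=7 : 0a a4 8c 02 bb 73 18
query mem[0x10]=0xa4, mem[0x0c]=0x8d, mem[0x0e]=0x02

MEM[0x10,0x0c,0x0e] = a4 8d 02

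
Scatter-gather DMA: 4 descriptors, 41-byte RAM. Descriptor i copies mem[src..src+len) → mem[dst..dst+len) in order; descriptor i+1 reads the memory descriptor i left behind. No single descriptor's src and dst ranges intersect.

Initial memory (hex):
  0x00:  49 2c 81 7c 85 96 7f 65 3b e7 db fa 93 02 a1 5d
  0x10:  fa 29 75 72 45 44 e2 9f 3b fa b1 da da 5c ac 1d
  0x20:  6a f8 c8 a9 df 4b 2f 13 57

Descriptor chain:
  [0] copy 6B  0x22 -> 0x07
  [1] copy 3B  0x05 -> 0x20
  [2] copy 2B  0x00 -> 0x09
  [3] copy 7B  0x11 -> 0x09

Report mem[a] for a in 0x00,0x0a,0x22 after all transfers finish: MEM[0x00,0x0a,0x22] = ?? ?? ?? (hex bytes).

D0: mem[0x07..0x0c] <- [c8 a9 df 4b 2f 13]
D1: mem[0x20..0x22] <- [96 7f c8]
D2: mem[0x09..0x0a] <- [49 2c]
D3: mem[0x09..0x0f] <- [29 75 72 45 44 e2 9f]
query mem[0x00]=0x49, mem[0x0a]=0x75, mem[0x22]=0xc8

MEM[0x00,0x0a,0x22] = 49 75 c8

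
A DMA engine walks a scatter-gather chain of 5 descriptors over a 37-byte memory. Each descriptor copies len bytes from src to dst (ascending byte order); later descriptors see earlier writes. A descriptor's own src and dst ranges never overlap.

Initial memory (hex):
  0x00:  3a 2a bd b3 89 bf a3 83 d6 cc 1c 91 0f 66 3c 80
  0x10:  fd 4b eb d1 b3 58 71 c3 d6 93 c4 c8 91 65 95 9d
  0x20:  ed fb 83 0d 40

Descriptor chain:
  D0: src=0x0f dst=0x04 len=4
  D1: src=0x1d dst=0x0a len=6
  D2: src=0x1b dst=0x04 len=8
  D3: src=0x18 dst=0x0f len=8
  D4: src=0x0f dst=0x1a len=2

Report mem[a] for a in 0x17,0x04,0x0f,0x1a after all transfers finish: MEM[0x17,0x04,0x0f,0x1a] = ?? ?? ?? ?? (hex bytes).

D0: mem[0x04..0x07] <- [80 fd 4b eb]
D1: mem[0x0a..0x0f] <- [65 95 9d ed fb 83]
D2: mem[0x04..0x0b] <- [c8 91 65 95 9d ed fb 83]
D3: mem[0x0f..0x16] <- [d6 93 c4 c8 91 65 95 9d]
D4: mem[0x1a..0x1b] <- [d6 93]
query mem[0x17]=0xc3, mem[0x04]=0xc8, mem[0x0f]=0xd6, mem[0x1a]=0xd6

MEM[0x17,0x04,0x0f,0x1a] = c3 c8 d6 d6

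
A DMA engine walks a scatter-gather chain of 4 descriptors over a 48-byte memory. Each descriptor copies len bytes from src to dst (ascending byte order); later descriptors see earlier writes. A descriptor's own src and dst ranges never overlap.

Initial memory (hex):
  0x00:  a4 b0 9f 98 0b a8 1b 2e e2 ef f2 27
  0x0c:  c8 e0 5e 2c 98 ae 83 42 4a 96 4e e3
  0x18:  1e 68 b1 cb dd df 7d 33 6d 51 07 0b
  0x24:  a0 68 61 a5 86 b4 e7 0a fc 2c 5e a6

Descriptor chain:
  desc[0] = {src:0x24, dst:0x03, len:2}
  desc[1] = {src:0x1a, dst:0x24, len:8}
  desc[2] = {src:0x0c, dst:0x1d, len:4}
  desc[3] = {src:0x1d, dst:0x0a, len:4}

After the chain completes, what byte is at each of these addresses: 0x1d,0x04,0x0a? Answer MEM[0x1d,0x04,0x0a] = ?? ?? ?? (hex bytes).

D0: mem[0x03..0x04] <- [a0 68]
D1: mem[0x24..0x2b] <- [b1 cb dd df 7d 33 6d 51]
D2: mem[0x1d..0x20] <- [c8 e0 5e 2c]
D3: mem[0x0a..0x0d] <- [c8 e0 5e 2c]
query mem[0x1d]=0xc8, mem[0x04]=0x68, mem[0x0a]=0xc8

MEM[0x1d,0x04,0x0a] = c8 68 c8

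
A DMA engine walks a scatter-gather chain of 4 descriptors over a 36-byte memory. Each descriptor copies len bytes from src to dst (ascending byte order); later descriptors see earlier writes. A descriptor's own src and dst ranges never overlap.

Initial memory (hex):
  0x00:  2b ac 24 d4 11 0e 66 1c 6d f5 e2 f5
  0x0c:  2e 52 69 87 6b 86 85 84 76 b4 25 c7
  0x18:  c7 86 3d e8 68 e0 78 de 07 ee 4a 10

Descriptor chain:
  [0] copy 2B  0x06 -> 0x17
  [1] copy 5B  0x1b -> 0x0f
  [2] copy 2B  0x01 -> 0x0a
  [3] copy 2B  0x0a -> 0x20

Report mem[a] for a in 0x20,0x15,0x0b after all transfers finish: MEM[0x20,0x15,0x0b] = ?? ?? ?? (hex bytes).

MEM[0x20,0x15,0x0b] = ac b4 24

  after D0: wrote 2B at 0x17 = 661c
  after D1: wrote 5B at 0x0f = e868e078de
  after D2: wrote 2B at 0x0a = ac24
  after D3: wrote 2B at 0x20 = ac24
query mem[0x20]=0xac, mem[0x15]=0xb4, mem[0x0b]=0x24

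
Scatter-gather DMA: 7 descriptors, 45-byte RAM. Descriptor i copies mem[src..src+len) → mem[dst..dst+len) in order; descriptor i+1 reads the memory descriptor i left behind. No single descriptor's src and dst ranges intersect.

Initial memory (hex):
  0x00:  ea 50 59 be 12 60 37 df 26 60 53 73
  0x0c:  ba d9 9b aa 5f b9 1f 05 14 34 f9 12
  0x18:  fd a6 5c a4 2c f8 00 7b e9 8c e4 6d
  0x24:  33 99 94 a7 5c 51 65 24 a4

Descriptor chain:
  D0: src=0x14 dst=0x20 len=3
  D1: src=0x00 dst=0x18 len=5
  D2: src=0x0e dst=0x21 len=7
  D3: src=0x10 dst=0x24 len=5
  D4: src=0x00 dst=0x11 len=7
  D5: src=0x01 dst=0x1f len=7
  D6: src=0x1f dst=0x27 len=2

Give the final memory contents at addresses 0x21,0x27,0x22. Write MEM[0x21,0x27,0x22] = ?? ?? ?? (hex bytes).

MEM[0x21,0x27,0x22] = be 50 12

D0: mem[0x20..0x22] <- [14 34 f9]
D1: mem[0x18..0x1c] <- [ea 50 59 be 12]
D2: mem[0x21..0x27] <- [9b aa 5f b9 1f 05 14]
D3: mem[0x24..0x28] <- [5f b9 1f 05 14]
D4: mem[0x11..0x17] <- [ea 50 59 be 12 60 37]
D5: mem[0x1f..0x25] <- [50 59 be 12 60 37 df]
D6: mem[0x27..0x28] <- [50 59]
query mem[0x21]=0xbe, mem[0x27]=0x50, mem[0x22]=0x12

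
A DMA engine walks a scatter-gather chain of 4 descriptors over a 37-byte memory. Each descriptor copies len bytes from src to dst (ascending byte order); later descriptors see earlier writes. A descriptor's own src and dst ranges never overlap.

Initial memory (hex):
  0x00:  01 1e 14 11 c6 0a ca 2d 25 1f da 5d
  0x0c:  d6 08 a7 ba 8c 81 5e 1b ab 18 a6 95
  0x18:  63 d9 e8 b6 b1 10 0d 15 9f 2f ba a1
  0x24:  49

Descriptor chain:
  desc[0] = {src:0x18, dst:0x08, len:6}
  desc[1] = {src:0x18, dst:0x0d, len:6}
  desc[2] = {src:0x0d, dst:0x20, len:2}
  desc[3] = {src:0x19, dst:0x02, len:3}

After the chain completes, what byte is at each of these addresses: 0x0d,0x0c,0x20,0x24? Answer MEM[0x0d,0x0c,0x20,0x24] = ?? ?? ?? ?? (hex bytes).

MEM[0x0d,0x0c,0x20,0x24] = 63 b1 63 49

D0: mem[0x08..0x0d] <- [63 d9 e8 b6 b1 10]
D1: mem[0x0d..0x12] <- [63 d9 e8 b6 b1 10]
D2: mem[0x20..0x21] <- [63 d9]
D3: mem[0x02..0x04] <- [d9 e8 b6]
query mem[0x0d]=0x63, mem[0x0c]=0xb1, mem[0x20]=0x63, mem[0x24]=0x49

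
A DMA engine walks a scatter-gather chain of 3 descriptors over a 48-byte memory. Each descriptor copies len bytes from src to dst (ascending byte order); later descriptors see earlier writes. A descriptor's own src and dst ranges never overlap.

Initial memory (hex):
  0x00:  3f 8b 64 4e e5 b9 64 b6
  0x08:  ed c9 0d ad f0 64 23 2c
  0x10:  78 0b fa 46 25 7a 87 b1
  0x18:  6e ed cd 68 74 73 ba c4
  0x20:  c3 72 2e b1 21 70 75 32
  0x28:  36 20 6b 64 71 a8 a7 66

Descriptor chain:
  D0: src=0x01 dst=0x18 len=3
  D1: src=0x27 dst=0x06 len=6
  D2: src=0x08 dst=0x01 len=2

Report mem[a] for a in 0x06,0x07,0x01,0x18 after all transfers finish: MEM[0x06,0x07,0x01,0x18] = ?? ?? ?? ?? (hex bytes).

MEM[0x06,0x07,0x01,0x18] = 32 36 20 8b

  after D0: wrote 3B at 0x18 = 8b644e
  after D1: wrote 6B at 0x06 = 3236206b6471
  after D2: wrote 2B at 0x01 = 206b
query mem[0x06]=0x32, mem[0x07]=0x36, mem[0x01]=0x20, mem[0x18]=0x8b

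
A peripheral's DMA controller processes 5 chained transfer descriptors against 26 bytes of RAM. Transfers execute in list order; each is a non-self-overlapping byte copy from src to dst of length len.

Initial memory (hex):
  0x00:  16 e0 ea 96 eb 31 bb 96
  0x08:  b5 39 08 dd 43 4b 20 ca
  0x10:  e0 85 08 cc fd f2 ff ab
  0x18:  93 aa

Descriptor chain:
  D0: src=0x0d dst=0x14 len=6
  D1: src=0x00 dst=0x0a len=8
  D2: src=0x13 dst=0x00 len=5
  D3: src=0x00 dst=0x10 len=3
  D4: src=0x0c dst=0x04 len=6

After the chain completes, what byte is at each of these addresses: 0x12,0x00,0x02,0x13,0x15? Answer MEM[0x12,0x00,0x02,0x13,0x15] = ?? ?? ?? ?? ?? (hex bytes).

MEM[0x12,0x00,0x02,0x13,0x15] = 20 cc 20 cc 20

#0 dst[0x14+6] := {0x4b,0x20,0xca,0xe0,0x85,0x08}
#1 dst[0x0a+8] := {0x16,0xe0,0xea,0x96,0xeb,0x31,0xbb,0x96}
#2 dst[0x00+5] := {0xcc,0x4b,0x20,0xca,0xe0}
#3 dst[0x10+3] := {0xcc,0x4b,0x20}
#4 dst[0x04+6] := {0xea,0x96,0xeb,0x31,0xcc,0x4b}
query mem[0x12]=0x20, mem[0x00]=0xcc, mem[0x02]=0x20, mem[0x13]=0xcc, mem[0x15]=0x20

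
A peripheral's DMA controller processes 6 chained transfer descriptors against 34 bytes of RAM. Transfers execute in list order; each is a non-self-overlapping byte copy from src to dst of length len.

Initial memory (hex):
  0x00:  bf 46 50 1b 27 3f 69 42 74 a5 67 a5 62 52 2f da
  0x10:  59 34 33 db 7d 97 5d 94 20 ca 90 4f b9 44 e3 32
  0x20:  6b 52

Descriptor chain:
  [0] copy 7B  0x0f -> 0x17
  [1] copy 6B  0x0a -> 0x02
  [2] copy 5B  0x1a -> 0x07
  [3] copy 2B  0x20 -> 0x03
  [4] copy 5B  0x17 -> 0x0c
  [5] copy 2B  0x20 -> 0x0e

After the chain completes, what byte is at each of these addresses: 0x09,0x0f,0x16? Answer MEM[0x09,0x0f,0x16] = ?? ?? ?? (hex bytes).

MEM[0x09,0x0f,0x16] = 7d 52 5d

[0] 0x0f->0x17 len=7 : da 59 34 33 db 7d 97
[1] 0x0a->0x02 len=6 : 67 a5 62 52 2f da
[2] 0x1a->0x07 len=5 : 33 db 7d 97 e3
[3] 0x20->0x03 len=2 : 6b 52
[4] 0x17->0x0c len=5 : da 59 34 33 db
[5] 0x20->0x0e len=2 : 6b 52
query mem[0x09]=0x7d, mem[0x0f]=0x52, mem[0x16]=0x5d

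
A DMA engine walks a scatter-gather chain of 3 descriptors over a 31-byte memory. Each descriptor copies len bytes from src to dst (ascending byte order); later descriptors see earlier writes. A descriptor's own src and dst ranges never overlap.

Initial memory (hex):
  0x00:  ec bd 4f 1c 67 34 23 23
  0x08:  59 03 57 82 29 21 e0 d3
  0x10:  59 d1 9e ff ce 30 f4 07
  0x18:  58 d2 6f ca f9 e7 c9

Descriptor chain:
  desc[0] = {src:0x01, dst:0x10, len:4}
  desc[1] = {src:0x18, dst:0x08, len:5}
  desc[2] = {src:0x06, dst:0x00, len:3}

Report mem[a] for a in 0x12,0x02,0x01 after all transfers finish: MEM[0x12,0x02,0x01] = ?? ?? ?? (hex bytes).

MEM[0x12,0x02,0x01] = 1c 58 23

#0 dst[0x10+4] := {0xbd,0x4f,0x1c,0x67}
#1 dst[0x08+5] := {0x58,0xd2,0x6f,0xca,0xf9}
#2 dst[0x00+3] := {0x23,0x23,0x58}
query mem[0x12]=0x1c, mem[0x02]=0x58, mem[0x01]=0x23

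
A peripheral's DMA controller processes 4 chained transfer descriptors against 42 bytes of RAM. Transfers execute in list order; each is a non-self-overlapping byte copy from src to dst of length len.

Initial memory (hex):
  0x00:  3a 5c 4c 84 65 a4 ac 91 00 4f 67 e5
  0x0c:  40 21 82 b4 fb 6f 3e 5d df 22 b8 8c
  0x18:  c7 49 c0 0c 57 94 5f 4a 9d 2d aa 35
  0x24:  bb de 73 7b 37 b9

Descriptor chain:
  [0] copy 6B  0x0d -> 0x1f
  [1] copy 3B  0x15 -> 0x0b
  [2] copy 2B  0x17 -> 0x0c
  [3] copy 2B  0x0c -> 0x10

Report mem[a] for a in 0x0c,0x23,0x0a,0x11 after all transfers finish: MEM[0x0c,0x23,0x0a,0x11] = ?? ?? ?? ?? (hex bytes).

D0: mem[0x1f..0x24] <- [21 82 b4 fb 6f 3e]
D1: mem[0x0b..0x0d] <- [22 b8 8c]
D2: mem[0x0c..0x0d] <- [8c c7]
D3: mem[0x10..0x11] <- [8c c7]
query mem[0x0c]=0x8c, mem[0x23]=0x6f, mem[0x0a]=0x67, mem[0x11]=0xc7

MEM[0x0c,0x23,0x0a,0x11] = 8c 6f 67 c7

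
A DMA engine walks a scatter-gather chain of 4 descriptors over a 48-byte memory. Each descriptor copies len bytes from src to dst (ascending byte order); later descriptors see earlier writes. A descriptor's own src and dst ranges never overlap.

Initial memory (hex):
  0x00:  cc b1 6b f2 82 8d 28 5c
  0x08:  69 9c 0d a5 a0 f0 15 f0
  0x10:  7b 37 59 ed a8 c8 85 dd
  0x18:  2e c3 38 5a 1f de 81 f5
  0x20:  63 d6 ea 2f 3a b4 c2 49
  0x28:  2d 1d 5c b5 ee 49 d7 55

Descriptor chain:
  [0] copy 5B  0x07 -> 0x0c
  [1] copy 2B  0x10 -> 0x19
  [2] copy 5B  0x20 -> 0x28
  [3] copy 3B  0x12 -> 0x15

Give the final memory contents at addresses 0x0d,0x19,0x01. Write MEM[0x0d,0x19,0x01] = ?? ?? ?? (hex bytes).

  after D0: wrote 5B at 0x0c = 5c699c0da5
  after D1: wrote 2B at 0x19 = a537
  after D2: wrote 5B at 0x28 = 63d6ea2f3a
  after D3: wrote 3B at 0x15 = 59eda8
query mem[0x0d]=0x69, mem[0x19]=0xa5, mem[0x01]=0xb1

MEM[0x0d,0x19,0x01] = 69 a5 b1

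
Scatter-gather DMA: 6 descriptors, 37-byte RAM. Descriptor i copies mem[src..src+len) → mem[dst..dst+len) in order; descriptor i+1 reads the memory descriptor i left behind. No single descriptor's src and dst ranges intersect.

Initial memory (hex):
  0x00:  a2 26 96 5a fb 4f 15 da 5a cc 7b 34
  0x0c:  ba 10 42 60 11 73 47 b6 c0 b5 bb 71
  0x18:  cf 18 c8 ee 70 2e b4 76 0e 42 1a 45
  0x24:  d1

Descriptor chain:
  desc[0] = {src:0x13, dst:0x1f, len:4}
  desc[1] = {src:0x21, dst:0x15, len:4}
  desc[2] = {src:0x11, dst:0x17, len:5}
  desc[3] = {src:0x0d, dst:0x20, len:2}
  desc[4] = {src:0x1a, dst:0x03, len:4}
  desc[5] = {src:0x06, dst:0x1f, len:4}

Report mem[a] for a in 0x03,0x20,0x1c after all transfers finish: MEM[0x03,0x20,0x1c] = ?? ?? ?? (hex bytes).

MEM[0x03,0x20,0x1c] = c0 da 70

#0 dst[0x1f+4] := {0xb6,0xc0,0xb5,0xbb}
#1 dst[0x15+4] := {0xb5,0xbb,0x45,0xd1}
#2 dst[0x17+5] := {0x73,0x47,0xb6,0xc0,0xb5}
#3 dst[0x20+2] := {0x10,0x42}
#4 dst[0x03+4] := {0xc0,0xb5,0x70,0x2e}
#5 dst[0x1f+4] := {0x2e,0xda,0x5a,0xcc}
query mem[0x03]=0xc0, mem[0x20]=0xda, mem[0x1c]=0x70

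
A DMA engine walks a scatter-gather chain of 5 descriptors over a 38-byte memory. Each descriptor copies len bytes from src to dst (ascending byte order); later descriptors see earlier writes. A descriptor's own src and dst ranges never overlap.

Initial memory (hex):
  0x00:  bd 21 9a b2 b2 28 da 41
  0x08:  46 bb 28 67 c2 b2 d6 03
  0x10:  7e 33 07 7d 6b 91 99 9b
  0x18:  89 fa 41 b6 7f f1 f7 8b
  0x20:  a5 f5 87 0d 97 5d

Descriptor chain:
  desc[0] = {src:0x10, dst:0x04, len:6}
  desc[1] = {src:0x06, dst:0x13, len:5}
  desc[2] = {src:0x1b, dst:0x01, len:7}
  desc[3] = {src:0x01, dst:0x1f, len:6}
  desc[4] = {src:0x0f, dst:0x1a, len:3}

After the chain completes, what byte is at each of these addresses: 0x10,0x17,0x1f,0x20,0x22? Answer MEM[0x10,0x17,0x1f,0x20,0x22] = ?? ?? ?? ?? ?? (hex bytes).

MEM[0x10,0x17,0x1f,0x20,0x22] = 7e 28 b6 7f f7

[0] 0x10->0x04 len=6 : 7e 33 07 7d 6b 91
[1] 0x06->0x13 len=5 : 07 7d 6b 91 28
[2] 0x1b->0x01 len=7 : b6 7f f1 f7 8b a5 f5
[3] 0x01->0x1f len=6 : b6 7f f1 f7 8b a5
[4] 0x0f->0x1a len=3 : 03 7e 33
query mem[0x10]=0x7e, mem[0x17]=0x28, mem[0x1f]=0xb6, mem[0x20]=0x7f, mem[0x22]=0xf7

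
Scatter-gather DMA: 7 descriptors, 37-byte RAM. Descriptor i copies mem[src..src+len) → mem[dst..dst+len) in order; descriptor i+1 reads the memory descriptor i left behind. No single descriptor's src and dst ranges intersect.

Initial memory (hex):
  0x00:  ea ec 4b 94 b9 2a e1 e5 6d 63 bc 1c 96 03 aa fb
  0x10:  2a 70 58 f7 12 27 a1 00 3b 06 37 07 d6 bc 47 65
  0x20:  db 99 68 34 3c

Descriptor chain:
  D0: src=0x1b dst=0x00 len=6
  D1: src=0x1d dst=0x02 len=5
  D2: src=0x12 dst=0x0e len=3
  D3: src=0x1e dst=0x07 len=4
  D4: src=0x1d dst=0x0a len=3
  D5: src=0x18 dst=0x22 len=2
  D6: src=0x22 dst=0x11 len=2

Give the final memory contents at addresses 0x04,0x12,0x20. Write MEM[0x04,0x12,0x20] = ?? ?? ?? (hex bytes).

[0] 0x1b->0x00 len=6 : 07 d6 bc 47 65 db
[1] 0x1d->0x02 len=5 : bc 47 65 db 99
[2] 0x12->0x0e len=3 : 58 f7 12
[3] 0x1e->0x07 len=4 : 47 65 db 99
[4] 0x1d->0x0a len=3 : bc 47 65
[5] 0x18->0x22 len=2 : 3b 06
[6] 0x22->0x11 len=2 : 3b 06
query mem[0x04]=0x65, mem[0x12]=0x06, mem[0x20]=0xdb

MEM[0x04,0x12,0x20] = 65 06 db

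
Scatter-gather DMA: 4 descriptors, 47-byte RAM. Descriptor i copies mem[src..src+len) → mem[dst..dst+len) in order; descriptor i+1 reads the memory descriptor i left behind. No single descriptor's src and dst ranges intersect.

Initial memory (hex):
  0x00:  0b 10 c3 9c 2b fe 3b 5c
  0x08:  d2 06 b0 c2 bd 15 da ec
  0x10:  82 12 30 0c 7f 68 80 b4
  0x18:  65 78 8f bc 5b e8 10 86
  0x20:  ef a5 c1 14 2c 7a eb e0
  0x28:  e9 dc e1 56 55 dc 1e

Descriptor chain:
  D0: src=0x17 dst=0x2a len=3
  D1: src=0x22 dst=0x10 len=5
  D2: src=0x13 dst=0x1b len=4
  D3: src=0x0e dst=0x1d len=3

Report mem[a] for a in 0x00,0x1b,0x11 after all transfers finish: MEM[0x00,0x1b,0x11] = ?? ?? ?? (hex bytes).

#0 dst[0x2a+3] := {0xb4,0x65,0x78}
#1 dst[0x10+5] := {0xc1,0x14,0x2c,0x7a,0xeb}
#2 dst[0x1b+4] := {0x7a,0xeb,0x68,0x80}
#3 dst[0x1d+3] := {0xda,0xec,0xc1}
query mem[0x00]=0x0b, mem[0x1b]=0x7a, mem[0x11]=0x14

MEM[0x00,0x1b,0x11] = 0b 7a 14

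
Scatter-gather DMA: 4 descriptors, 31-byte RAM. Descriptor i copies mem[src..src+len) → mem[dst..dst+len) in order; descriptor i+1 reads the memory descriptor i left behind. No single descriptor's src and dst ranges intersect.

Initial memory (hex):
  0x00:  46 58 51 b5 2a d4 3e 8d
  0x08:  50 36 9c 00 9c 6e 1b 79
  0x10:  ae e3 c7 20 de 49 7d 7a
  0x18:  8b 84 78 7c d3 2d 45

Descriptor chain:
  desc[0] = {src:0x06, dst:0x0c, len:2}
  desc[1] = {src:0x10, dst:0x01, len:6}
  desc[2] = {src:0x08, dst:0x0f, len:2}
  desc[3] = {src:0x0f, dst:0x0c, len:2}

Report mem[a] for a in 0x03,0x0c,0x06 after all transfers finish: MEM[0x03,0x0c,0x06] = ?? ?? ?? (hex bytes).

#0 dst[0x0c+2] := {0x3e,0x8d}
#1 dst[0x01+6] := {0xae,0xe3,0xc7,0x20,0xde,0x49}
#2 dst[0x0f+2] := {0x50,0x36}
#3 dst[0x0c+2] := {0x50,0x36}
query mem[0x03]=0xc7, mem[0x0c]=0x50, mem[0x06]=0x49

MEM[0x03,0x0c,0x06] = c7 50 49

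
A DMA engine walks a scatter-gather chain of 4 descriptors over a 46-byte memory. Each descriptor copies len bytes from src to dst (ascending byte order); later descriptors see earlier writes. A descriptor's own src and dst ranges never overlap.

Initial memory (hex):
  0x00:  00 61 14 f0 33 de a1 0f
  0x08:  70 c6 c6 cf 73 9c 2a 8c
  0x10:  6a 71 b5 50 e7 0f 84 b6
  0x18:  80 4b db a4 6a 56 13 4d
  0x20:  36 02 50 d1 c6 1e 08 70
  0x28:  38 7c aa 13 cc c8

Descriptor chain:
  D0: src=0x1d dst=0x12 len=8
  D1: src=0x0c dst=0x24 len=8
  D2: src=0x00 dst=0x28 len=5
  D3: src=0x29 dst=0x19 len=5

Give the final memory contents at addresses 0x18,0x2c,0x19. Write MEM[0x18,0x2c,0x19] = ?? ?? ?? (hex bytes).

MEM[0x18,0x2c,0x19] = d1 33 61

D0: mem[0x12..0x19] <- [56 13 4d 36 02 50 d1 c6]
D1: mem[0x24..0x2b] <- [73 9c 2a 8c 6a 71 56 13]
D2: mem[0x28..0x2c] <- [00 61 14 f0 33]
D3: mem[0x19..0x1d] <- [61 14 f0 33 c8]
query mem[0x18]=0xd1, mem[0x2c]=0x33, mem[0x19]=0x61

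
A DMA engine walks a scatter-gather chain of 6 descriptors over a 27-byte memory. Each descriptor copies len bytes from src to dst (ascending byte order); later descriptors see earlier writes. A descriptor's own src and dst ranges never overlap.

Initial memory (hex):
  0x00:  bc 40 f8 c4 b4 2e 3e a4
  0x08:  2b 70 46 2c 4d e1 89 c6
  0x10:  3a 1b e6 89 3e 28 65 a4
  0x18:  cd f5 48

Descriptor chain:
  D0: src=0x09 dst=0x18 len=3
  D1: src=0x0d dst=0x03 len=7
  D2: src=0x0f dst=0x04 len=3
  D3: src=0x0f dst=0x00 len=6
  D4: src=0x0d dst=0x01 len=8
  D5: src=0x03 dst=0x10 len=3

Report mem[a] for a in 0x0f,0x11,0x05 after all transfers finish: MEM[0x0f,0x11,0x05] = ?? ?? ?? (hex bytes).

MEM[0x0f,0x11,0x05] = c6 3a 1b

#0 dst[0x18+3] := {0x70,0x46,0x2c}
#1 dst[0x03+7] := {0xe1,0x89,0xc6,0x3a,0x1b,0xe6,0x89}
#2 dst[0x04+3] := {0xc6,0x3a,0x1b}
#3 dst[0x00+6] := {0xc6,0x3a,0x1b,0xe6,0x89,0x3e}
#4 dst[0x01+8] := {0xe1,0x89,0xc6,0x3a,0x1b,0xe6,0x89,0x3e}
#5 dst[0x10+3] := {0xc6,0x3a,0x1b}
query mem[0x0f]=0xc6, mem[0x11]=0x3a, mem[0x05]=0x1b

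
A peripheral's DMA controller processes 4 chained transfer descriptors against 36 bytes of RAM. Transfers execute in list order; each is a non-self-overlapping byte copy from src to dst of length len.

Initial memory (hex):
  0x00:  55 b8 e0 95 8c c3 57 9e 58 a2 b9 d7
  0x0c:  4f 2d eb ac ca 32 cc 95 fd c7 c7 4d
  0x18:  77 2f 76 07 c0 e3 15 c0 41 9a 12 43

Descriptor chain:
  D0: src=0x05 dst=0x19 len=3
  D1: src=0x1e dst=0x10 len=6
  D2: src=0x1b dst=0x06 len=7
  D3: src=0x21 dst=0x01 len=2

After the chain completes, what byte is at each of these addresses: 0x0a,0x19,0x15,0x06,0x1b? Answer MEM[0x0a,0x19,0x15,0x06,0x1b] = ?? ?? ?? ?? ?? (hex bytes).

#0 dst[0x19+3] := {0xc3,0x57,0x9e}
#1 dst[0x10+6] := {0x15,0xc0,0x41,0x9a,0x12,0x43}
#2 dst[0x06+7] := {0x9e,0xc0,0xe3,0x15,0xc0,0x41,0x9a}
#3 dst[0x01+2] := {0x9a,0x12}
query mem[0x0a]=0xc0, mem[0x19]=0xc3, mem[0x15]=0x43, mem[0x06]=0x9e, mem[0x1b]=0x9e

MEM[0x0a,0x19,0x15,0x06,0x1b] = c0 c3 43 9e 9e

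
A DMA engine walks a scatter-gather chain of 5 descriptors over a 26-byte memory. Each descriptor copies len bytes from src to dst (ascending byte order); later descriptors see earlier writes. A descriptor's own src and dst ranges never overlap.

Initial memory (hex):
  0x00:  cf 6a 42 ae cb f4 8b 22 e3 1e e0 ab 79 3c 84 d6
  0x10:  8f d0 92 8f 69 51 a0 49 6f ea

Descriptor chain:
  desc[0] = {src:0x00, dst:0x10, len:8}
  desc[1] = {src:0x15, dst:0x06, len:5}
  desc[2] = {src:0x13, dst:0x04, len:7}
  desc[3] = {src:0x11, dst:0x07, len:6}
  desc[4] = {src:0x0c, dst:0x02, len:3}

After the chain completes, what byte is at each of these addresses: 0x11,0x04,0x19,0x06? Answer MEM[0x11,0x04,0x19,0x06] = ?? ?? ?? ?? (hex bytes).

MEM[0x11,0x04,0x19,0x06] = 6a 84 ea f4

[0] 0x00->0x10 len=8 : cf 6a 42 ae cb f4 8b 22
[1] 0x15->0x06 len=5 : f4 8b 22 6f ea
[2] 0x13->0x04 len=7 : ae cb f4 8b 22 6f ea
[3] 0x11->0x07 len=6 : 6a 42 ae cb f4 8b
[4] 0x0c->0x02 len=3 : 8b 3c 84
query mem[0x11]=0x6a, mem[0x04]=0x84, mem[0x19]=0xea, mem[0x06]=0xf4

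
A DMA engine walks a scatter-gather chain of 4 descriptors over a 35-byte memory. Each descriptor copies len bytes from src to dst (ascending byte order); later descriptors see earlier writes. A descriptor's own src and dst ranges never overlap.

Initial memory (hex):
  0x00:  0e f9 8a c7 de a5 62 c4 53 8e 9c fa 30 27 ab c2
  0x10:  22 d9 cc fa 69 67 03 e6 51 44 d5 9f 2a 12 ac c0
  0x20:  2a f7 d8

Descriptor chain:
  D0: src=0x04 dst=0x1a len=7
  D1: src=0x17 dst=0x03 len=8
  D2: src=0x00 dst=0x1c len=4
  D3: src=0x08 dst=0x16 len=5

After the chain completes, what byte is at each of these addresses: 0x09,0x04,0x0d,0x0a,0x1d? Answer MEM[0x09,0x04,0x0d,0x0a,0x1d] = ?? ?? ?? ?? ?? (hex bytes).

MEM[0x09,0x04,0x0d,0x0a,0x1d] = c4 51 27 53 f9

#0 dst[0x1a+7] := {0xde,0xa5,0x62,0xc4,0x53,0x8e,0x9c}
#1 dst[0x03+8] := {0xe6,0x51,0x44,0xde,0xa5,0x62,0xc4,0x53}
#2 dst[0x1c+4] := {0x0e,0xf9,0x8a,0xe6}
#3 dst[0x16+5] := {0x62,0xc4,0x53,0xfa,0x30}
query mem[0x09]=0xc4, mem[0x04]=0x51, mem[0x0d]=0x27, mem[0x0a]=0x53, mem[0x1d]=0xf9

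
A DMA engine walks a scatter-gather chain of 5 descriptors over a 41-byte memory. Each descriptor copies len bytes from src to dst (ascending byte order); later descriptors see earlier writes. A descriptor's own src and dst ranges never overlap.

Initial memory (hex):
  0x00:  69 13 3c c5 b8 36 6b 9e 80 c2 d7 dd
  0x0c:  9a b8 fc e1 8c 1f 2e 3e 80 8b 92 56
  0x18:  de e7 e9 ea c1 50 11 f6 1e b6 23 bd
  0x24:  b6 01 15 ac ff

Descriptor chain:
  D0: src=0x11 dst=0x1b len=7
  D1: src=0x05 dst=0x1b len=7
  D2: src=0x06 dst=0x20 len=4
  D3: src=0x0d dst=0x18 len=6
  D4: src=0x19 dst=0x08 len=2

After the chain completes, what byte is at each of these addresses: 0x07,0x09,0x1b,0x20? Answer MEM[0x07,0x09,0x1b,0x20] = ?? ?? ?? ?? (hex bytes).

  after D0: wrote 7B at 0x1b = 1f2e3e808b9256
  after D1: wrote 7B at 0x1b = 366b9e80c2d7dd
  after D2: wrote 4B at 0x20 = 6b9e80c2
  after D3: wrote 6B at 0x18 = b8fce18c1f2e
  after D4: wrote 2B at 0x08 = fce1
query mem[0x07]=0x9e, mem[0x09]=0xe1, mem[0x1b]=0x8c, mem[0x20]=0x6b

MEM[0x07,0x09,0x1b,0x20] = 9e e1 8c 6b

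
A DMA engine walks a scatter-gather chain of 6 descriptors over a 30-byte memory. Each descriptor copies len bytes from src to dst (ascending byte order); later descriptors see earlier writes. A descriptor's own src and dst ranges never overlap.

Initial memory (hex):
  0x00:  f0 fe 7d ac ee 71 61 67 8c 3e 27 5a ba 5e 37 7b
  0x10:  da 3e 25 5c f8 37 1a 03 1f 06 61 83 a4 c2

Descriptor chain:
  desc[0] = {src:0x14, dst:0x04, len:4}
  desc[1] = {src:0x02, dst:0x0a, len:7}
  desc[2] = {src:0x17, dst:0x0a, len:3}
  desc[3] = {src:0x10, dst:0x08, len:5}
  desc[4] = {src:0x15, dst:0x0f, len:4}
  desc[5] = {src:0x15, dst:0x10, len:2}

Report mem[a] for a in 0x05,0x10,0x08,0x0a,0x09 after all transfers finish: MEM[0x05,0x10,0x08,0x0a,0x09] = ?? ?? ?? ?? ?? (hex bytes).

#0 dst[0x04+4] := {0xf8,0x37,0x1a,0x03}
#1 dst[0x0a+7] := {0x7d,0xac,0xf8,0x37,0x1a,0x03,0x8c}
#2 dst[0x0a+3] := {0x03,0x1f,0x06}
#3 dst[0x08+5] := {0x8c,0x3e,0x25,0x5c,0xf8}
#4 dst[0x0f+4] := {0x37,0x1a,0x03,0x1f}
#5 dst[0x10+2] := {0x37,0x1a}
query mem[0x05]=0x37, mem[0x10]=0x37, mem[0x08]=0x8c, mem[0x0a]=0x25, mem[0x09]=0x3e

MEM[0x05,0x10,0x08,0x0a,0x09] = 37 37 8c 25 3e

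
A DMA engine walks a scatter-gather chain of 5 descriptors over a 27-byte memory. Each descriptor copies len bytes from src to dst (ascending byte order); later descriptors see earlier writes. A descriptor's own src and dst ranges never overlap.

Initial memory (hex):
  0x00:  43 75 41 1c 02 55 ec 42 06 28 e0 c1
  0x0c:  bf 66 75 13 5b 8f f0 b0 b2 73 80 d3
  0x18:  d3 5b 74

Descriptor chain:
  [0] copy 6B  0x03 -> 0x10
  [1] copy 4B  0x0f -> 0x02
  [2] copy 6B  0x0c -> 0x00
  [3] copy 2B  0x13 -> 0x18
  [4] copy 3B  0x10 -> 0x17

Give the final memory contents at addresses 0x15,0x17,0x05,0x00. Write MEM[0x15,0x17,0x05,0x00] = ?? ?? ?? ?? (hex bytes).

MEM[0x15,0x17,0x05,0x00] = 06 1c 02 bf

[0] 0x03->0x10 len=6 : 1c 02 55 ec 42 06
[1] 0x0f->0x02 len=4 : 13 1c 02 55
[2] 0x0c->0x00 len=6 : bf 66 75 13 1c 02
[3] 0x13->0x18 len=2 : ec 42
[4] 0x10->0x17 len=3 : 1c 02 55
query mem[0x15]=0x06, mem[0x17]=0x1c, mem[0x05]=0x02, mem[0x00]=0xbf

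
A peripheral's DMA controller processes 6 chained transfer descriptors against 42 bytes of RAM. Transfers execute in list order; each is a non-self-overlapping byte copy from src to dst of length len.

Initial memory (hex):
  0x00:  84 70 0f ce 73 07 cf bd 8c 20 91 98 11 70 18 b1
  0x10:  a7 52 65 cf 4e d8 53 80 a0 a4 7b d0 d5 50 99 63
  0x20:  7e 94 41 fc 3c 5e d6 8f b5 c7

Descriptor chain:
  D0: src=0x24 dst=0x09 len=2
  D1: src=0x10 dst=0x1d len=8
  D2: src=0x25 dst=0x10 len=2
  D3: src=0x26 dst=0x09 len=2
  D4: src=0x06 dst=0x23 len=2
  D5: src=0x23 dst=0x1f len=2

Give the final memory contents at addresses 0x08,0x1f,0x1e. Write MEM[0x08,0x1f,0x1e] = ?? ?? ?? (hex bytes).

MEM[0x08,0x1f,0x1e] = 8c cf 52

D0: mem[0x09..0x0a] <- [3c 5e]
D1: mem[0x1d..0x24] <- [a7 52 65 cf 4e d8 53 80]
D2: mem[0x10..0x11] <- [5e d6]
D3: mem[0x09..0x0a] <- [d6 8f]
D4: mem[0x23..0x24] <- [cf bd]
D5: mem[0x1f..0x20] <- [cf bd]
query mem[0x08]=0x8c, mem[0x1f]=0xcf, mem[0x1e]=0x52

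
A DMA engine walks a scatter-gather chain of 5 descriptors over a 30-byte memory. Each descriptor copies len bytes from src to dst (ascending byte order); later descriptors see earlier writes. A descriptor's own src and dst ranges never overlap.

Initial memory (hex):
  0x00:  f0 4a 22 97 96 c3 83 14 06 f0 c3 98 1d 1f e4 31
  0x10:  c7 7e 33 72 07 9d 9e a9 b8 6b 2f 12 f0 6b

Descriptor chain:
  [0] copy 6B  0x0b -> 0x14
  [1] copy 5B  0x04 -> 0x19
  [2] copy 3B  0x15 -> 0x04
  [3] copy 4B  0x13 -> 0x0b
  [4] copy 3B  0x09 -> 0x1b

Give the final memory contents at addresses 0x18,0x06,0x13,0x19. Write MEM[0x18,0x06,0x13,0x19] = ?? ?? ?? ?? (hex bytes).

[0] 0x0b->0x14 len=6 : 98 1d 1f e4 31 c7
[1] 0x04->0x19 len=5 : 96 c3 83 14 06
[2] 0x15->0x04 len=3 : 1d 1f e4
[3] 0x13->0x0b len=4 : 72 98 1d 1f
[4] 0x09->0x1b len=3 : f0 c3 72
query mem[0x18]=0x31, mem[0x06]=0xe4, mem[0x13]=0x72, mem[0x19]=0x96

MEM[0x18,0x06,0x13,0x19] = 31 e4 72 96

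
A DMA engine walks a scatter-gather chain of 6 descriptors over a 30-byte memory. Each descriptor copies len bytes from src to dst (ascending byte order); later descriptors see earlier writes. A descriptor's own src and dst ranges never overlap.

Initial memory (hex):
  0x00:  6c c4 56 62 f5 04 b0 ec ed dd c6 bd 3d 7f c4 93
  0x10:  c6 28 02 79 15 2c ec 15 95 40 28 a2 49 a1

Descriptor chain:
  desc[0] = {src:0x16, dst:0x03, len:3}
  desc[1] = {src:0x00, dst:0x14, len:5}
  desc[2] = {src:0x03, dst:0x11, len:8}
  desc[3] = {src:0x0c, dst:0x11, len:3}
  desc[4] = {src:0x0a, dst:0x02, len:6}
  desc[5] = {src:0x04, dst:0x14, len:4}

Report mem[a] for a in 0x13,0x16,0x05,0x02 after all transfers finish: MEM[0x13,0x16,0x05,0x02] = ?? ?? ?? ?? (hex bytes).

  after D0: wrote 3B at 0x03 = ec1595
  after D1: wrote 5B at 0x14 = 6cc456ec15
  after D2: wrote 8B at 0x11 = ec1595b0ecedddc6
  after D3: wrote 3B at 0x11 = 3d7fc4
  after D4: wrote 6B at 0x02 = c6bd3d7fc493
  after D5: wrote 4B at 0x14 = 3d7fc493
query mem[0x13]=0xc4, mem[0x16]=0xc4, mem[0x05]=0x7f, mem[0x02]=0xc6

MEM[0x13,0x16,0x05,0x02] = c4 c4 7f c6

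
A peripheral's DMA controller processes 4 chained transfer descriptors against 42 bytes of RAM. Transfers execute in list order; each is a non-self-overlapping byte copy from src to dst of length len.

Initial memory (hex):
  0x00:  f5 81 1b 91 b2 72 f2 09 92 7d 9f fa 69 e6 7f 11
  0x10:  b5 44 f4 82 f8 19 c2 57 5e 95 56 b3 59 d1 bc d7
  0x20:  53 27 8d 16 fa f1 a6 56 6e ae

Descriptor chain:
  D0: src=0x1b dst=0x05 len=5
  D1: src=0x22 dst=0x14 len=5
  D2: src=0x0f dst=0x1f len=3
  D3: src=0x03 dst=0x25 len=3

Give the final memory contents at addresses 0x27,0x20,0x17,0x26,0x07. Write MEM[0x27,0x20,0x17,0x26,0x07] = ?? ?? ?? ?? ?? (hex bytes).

MEM[0x27,0x20,0x17,0x26,0x07] = b3 b5 f1 b2 d1

D0: mem[0x05..0x09] <- [b3 59 d1 bc d7]
D1: mem[0x14..0x18] <- [8d 16 fa f1 a6]
D2: mem[0x1f..0x21] <- [11 b5 44]
D3: mem[0x25..0x27] <- [91 b2 b3]
query mem[0x27]=0xb3, mem[0x20]=0xb5, mem[0x17]=0xf1, mem[0x26]=0xb2, mem[0x07]=0xd1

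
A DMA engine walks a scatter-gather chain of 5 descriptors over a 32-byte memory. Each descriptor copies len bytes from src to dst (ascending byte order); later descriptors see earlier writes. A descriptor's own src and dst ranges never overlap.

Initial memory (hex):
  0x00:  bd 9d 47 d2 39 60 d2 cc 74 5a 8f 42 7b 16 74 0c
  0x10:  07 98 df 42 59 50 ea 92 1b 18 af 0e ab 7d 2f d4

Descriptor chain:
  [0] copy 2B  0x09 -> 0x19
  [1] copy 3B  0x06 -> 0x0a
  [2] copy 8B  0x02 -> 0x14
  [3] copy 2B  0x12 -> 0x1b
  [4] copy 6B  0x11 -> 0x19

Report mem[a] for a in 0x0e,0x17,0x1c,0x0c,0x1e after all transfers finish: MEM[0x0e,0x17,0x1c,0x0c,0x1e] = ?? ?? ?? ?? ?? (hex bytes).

  after D0: wrote 2B at 0x19 = 5a8f
  after D1: wrote 3B at 0x0a = d2cc74
  after D2: wrote 8B at 0x14 = 47d23960d2cc745a
  after D3: wrote 2B at 0x1b = df42
  after D4: wrote 6B at 0x19 = 98df4247d239
query mem[0x0e]=0x74, mem[0x17]=0x60, mem[0x1c]=0x47, mem[0x0c]=0x74, mem[0x1e]=0x39

MEM[0x0e,0x17,0x1c,0x0c,0x1e] = 74 60 47 74 39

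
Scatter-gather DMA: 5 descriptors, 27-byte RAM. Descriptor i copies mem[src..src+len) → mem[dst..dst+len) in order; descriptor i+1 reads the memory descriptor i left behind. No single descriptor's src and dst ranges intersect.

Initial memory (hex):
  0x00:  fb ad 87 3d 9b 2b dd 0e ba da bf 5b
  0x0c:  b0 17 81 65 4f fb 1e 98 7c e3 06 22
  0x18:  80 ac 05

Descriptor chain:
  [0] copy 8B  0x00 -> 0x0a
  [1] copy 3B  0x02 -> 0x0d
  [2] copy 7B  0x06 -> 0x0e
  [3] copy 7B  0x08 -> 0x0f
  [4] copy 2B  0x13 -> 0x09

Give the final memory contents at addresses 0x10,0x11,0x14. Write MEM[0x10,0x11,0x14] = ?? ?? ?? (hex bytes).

[0] 0x00->0x0a len=8 : fb ad 87 3d 9b 2b dd 0e
[1] 0x02->0x0d len=3 : 87 3d 9b
[2] 0x06->0x0e len=7 : dd 0e ba da fb ad 87
[3] 0x08->0x0f len=7 : ba da fb ad 87 87 dd
[4] 0x13->0x09 len=2 : 87 87
query mem[0x10]=0xda, mem[0x11]=0xfb, mem[0x14]=0x87

MEM[0x10,0x11,0x14] = da fb 87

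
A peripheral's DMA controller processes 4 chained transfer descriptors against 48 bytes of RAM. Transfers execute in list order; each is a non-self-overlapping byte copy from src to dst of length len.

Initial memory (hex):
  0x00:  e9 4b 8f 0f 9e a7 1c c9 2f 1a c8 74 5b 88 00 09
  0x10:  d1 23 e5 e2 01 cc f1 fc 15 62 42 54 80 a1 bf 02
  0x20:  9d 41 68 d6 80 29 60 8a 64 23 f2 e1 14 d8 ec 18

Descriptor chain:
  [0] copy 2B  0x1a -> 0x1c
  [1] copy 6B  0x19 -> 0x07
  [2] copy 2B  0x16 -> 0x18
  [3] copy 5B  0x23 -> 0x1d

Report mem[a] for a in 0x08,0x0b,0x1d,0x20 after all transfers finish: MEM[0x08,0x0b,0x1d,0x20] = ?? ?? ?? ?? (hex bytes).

[0] 0x1a->0x1c len=2 : 42 54
[1] 0x19->0x07 len=6 : 62 42 54 42 54 bf
[2] 0x16->0x18 len=2 : f1 fc
[3] 0x23->0x1d len=5 : d6 80 29 60 8a
query mem[0x08]=0x42, mem[0x0b]=0x54, mem[0x1d]=0xd6, mem[0x20]=0x60

MEM[0x08,0x0b,0x1d,0x20] = 42 54 d6 60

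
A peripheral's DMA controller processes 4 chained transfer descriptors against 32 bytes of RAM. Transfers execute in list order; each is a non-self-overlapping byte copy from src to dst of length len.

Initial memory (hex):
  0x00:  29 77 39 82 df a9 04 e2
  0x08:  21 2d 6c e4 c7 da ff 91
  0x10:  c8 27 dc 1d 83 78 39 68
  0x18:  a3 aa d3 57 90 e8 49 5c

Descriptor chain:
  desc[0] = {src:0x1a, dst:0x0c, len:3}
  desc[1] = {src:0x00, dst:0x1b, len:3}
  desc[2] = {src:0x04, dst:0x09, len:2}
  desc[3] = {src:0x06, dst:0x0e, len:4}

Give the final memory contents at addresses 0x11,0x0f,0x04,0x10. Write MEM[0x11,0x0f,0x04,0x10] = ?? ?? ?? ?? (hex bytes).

#0 dst[0x0c+3] := {0xd3,0x57,0x90}
#1 dst[0x1b+3] := {0x29,0x77,0x39}
#2 dst[0x09+2] := {0xdf,0xa9}
#3 dst[0x0e+4] := {0x04,0xe2,0x21,0xdf}
query mem[0x11]=0xdf, mem[0x0f]=0xe2, mem[0x04]=0xdf, mem[0x10]=0x21

MEM[0x11,0x0f,0x04,0x10] = df e2 df 21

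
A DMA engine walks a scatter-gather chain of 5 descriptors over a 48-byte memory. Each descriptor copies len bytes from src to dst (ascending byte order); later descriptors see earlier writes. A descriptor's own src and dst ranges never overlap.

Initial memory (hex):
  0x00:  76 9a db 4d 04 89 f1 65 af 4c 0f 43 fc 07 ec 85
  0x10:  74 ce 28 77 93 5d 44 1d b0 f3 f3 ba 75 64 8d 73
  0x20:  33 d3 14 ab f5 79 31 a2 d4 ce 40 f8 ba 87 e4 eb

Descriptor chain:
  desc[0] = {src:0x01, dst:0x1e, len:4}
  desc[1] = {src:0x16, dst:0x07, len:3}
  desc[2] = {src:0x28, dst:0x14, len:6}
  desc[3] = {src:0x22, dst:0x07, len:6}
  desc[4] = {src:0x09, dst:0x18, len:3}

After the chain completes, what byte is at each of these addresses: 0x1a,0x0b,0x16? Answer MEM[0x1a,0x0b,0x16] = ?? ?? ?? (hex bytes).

MEM[0x1a,0x0b,0x16] = 31 31 40

#0 dst[0x1e+4] := {0x9a,0xdb,0x4d,0x04}
#1 dst[0x07+3] := {0x44,0x1d,0xb0}
#2 dst[0x14+6] := {0xd4,0xce,0x40,0xf8,0xba,0x87}
#3 dst[0x07+6] := {0x14,0xab,0xf5,0x79,0x31,0xa2}
#4 dst[0x18+3] := {0xf5,0x79,0x31}
query mem[0x1a]=0x31, mem[0x0b]=0x31, mem[0x16]=0x40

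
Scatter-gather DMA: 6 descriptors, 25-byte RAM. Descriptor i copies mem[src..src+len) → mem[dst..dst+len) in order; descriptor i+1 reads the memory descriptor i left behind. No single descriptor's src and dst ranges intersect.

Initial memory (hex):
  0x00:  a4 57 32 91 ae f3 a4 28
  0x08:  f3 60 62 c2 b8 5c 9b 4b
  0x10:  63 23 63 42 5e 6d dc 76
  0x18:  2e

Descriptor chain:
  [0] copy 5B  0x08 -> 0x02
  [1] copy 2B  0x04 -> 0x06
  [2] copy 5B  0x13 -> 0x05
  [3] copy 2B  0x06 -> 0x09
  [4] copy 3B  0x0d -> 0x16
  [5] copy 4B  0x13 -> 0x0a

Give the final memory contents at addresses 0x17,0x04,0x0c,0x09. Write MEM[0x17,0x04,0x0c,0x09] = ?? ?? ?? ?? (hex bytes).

MEM[0x17,0x04,0x0c,0x09] = 9b 62 6d 5e

#0 dst[0x02+5] := {0xf3,0x60,0x62,0xc2,0xb8}
#1 dst[0x06+2] := {0x62,0xc2}
#2 dst[0x05+5] := {0x42,0x5e,0x6d,0xdc,0x76}
#3 dst[0x09+2] := {0x5e,0x6d}
#4 dst[0x16+3] := {0x5c,0x9b,0x4b}
#5 dst[0x0a+4] := {0x42,0x5e,0x6d,0x5c}
query mem[0x17]=0x9b, mem[0x04]=0x62, mem[0x0c]=0x6d, mem[0x09]=0x5e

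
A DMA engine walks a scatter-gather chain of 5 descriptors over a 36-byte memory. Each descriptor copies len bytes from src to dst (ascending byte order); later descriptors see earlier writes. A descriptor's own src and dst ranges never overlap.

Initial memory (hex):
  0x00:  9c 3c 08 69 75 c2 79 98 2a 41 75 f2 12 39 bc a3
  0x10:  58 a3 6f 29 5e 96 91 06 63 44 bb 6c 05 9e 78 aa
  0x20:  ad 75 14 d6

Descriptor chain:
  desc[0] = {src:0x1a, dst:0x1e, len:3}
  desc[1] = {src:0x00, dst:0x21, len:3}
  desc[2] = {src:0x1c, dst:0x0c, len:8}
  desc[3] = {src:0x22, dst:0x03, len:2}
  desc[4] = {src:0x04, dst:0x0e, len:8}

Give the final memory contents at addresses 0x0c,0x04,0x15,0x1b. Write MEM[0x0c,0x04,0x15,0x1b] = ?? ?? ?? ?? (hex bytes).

MEM[0x0c,0x04,0x15,0x1b] = 05 08 f2 6c

[0] 0x1a->0x1e len=3 : bb 6c 05
[1] 0x00->0x21 len=3 : 9c 3c 08
[2] 0x1c->0x0c len=8 : 05 9e bb 6c 05 9c 3c 08
[3] 0x22->0x03 len=2 : 3c 08
[4] 0x04->0x0e len=8 : 08 c2 79 98 2a 41 75 f2
query mem[0x0c]=0x05, mem[0x04]=0x08, mem[0x15]=0xf2, mem[0x1b]=0x6c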